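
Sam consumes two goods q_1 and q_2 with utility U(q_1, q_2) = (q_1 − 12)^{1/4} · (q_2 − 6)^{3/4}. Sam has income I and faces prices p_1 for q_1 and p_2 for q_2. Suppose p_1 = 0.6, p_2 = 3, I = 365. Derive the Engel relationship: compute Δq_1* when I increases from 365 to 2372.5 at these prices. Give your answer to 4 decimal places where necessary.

Δq_1* = 836.4583

MRS = (1/3)·(q_2−6)/(q_1−12). Tangency with p_1/p_2 gives q_2−6 = 3·(p_1/p_2)·(q_1−12).
Substituting into the budget: q_1* = 12 + 0.25·(I − 12·p_1 − 6·p_2)/p_1, and q_2* = 6 + 0.75·(…)/p_2.
Discretionary income = 365 − 12·0.6 − 6·3 = 339.8; q_1* = 12 + 0.25·339.8/0.6 = 153.5833.
At I' = 2372.5: q_1* = 990.0417. Change: 990.0417 − 153.5833 = 836.4583.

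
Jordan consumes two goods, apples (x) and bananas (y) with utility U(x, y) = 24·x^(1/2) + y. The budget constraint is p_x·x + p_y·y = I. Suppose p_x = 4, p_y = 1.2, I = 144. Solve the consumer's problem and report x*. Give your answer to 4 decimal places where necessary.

Set MRS = p_x/p_y: 12·x^(−1/2) = p_x/p_y.
Thus x* = (12·p_y/p_x)² — independent of I — with the rest of income spent on y.
Plugging in: x* = (12·1.2/4)² = 12.96.

x* = 12.96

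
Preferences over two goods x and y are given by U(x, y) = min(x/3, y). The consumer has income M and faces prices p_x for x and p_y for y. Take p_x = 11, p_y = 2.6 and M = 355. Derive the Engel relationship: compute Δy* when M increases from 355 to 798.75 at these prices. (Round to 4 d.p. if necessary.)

Demand: x*(p_x,p_y,M) = 3·M/(3·p_x + p_y), y* = M/(3·p_x + p_y).
Here 3·11 + 2.6 = 35.6, giving y* = 9.9719.
At M' = 798.75: y* = 22.4368. Change: 22.4368 − 9.9719 = 12.4649.

Δy* = 12.4649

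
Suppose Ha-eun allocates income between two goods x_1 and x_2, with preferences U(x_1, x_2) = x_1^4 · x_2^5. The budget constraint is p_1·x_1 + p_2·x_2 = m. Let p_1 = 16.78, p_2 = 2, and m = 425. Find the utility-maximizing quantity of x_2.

x_2* = 118.0556

Demand: x_1*(p_1,p_2,m) = 4/9·m/p_1 and x_2* = 5/9·m/p_2.
At p_1=16.78, p_2=2, m=425: x_2* = 5/9·425/2 = 118.0556.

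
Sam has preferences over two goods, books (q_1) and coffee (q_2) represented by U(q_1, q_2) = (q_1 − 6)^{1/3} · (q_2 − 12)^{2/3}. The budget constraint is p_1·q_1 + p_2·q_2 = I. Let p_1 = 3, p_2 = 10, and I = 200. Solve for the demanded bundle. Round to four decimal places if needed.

Let q_1' = q_1−6, q_2' = q_2−12. MRS = (1/2)·q_2'/q_1' = p_1/p_2.
Substituting into the budget: q_1* = 6 + 1/3·(I − 6·p_1 − 12·p_2)/p_1, and q_2* = 12 + 2/3·(…)/p_2.
Discretionary income = 200 − 6·3 − 12·10 = 62; q_1* = 6 + 1/3·62/3 = 12.8889; q_2* = 12 + 2/3·62/10 = 16.1333.

q_1* = 12.8889, q_2* = 16.1333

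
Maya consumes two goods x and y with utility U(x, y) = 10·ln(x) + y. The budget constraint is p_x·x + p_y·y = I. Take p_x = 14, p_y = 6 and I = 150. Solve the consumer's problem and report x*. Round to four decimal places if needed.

Set MRS = p_x/p_y: (10/x)/1 = p_x/p_y.
So x*(p_x,p_y) = 10·p_y/p_x, independent of income; and y* = (I − 10·p_y)/p_y.
At the given prices: x* = 10·6/14 = 4.2857.

x* = 4.2857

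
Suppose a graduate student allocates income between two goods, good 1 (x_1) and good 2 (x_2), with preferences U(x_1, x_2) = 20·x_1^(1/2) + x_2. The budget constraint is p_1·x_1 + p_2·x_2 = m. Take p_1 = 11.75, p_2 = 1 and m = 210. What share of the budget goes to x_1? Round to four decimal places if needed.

MU_x_1 = 10/√x_1, MU_x_2 = 1. Tangency: 10/√x_1 = p_1/p_2.
Thus x_1* = (10·p_2/p_1)² — independent of m — with the rest of income spent on x_2.
Plugging in: x_1* = (10·1/11.75)² = 0.7243, x_2* = 201.4894.
Expenditure on x_1: 11.75·0.7243 = 8.5106; share = 0.0405.

share on x_1 = 0.0405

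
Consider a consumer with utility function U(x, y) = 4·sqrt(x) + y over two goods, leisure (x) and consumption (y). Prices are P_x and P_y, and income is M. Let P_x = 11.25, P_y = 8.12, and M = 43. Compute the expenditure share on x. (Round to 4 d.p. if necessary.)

share on x = 0.5452

MU_x = 2/√x, MU_y = 1. Tangency: 2/√x = P_x/P_y.
Thus x* = (2·P_y/P_x)² — independent of M — with the rest of income spent on y.
Plugging in: x* = (2·8.12/11.25)² = 2.0839, y* = 2.4085.
Expenditure on x: 11.25·2.0839 = 23.4433; share = 0.5452.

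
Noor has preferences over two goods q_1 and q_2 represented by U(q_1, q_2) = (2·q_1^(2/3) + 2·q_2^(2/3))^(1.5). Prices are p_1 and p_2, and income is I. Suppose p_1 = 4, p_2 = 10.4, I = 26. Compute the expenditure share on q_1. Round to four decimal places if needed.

share on q_1 = 0.8711

MRS = MU_q_1/MU_q_2 = (q_2/q_1)^(1/3). Set equal to p_1/p_2.
Hence q_2/q_1 = (p_1/p_2)^(1/(1/3)), i.e. raised to the 3 power.
Substitute q_2 = (q_2/q_1)·q_1 into the budget: q_1* = I/(p_1 + p_2·(q_2/q_1)).
Numerically q_2/q_1 = 0.056896, so q_1* = 26/(4 + 10.4·0.056896) = 5.6624 and q_2* = 0.056896·5.6624 = 0.3222.
Expenditure on q_1: 4·5.6624 = 22.6495; share = 0.8711.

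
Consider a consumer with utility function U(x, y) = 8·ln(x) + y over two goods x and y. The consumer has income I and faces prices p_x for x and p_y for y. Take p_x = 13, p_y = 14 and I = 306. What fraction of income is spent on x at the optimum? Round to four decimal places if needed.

At the given prices: x* = 8·14/13 = 8.6154, and y* = 13.8571.
Expenditure on x: 13·8.6154 = 112; share = 0.366.

share on x = 0.366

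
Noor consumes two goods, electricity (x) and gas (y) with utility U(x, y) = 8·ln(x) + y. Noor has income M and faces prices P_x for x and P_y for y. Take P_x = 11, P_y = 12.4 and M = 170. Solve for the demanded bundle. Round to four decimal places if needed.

x* = 9.0182, y* = 5.7097

MU_x = 8/x, MU_y = 1. Tangency: 8/x = P_x/P_y.
So x*(P_x,P_y) = 8·P_y/P_x, independent of income; and y* = (M − 8·P_y)/P_y.
At the given prices: x* = 8·12.4/11 = 9.0182, and y* = 5.7097.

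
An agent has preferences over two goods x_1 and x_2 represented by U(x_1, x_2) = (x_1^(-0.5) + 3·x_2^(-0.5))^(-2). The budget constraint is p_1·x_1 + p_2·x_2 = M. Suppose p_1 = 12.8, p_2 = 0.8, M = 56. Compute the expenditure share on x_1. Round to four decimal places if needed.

share on x_1 = 0.5478

MRS = MU_x_1/MU_x_2 = (1/3)·(x_2/x_1)^(1.5). Set equal to p_1/p_2.
Solve for the ratio: x_2/x_1 = [3·p_1/p_2]^(2/3).
Substitute x_2 = (x_2/x_1)·x_1 into the budget: x_1* = M/(p_1 + p_2·(x_2/x_1)).
Numerically x_2/x_1 = 13.207709, so x_1* = 56/(12.8 + 0.8·13.207709) = 2.3966 and x_2* = 13.207709·2.3966 = 31.654.
Expenditure on x_1: 12.8·2.3966 = 30.6768; share = 0.5478.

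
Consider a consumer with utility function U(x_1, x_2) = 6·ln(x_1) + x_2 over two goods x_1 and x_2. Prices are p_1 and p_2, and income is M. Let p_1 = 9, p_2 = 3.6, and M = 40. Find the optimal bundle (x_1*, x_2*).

MU_x_1 = 6/x_1, MU_x_2 = 1. Tangency: 6/x_1 = p_1/p_2.
So x_1*(p_1,p_2) = 6·p_2/p_1, independent of income; and x_2* = (M − 6·p_2)/p_2.
At the given prices: x_1* = 6·3.6/9 = 2.4, and x_2* = 5.1111.

x_1* = 2.4, x_2* = 5.1111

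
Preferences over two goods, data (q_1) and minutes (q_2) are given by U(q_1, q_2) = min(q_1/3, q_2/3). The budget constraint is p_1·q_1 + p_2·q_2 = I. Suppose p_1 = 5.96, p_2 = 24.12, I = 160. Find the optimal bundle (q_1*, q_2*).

q_1* = 5.3191, q_2* = 5.3191

Leontief preferences: the optimum is at the kink where q_1/3 = q_2/3, i.e. q_2 = q_1.
Budget: p_1·q_1 + p_2·q_1 = I, so (3·p_1 + 3·p_2)·q_1 = 3·I.
Demand: q_1*(p_1,p_2,I) = 3·I/(3·p_1 + 3·p_2), q_2* = 3·I/(3·p_1 + 3·p_2).
Here 3·5.96 + 3·24.12 = 90.24, giving q_1* = 5.3191 and q_2* = 5.3191.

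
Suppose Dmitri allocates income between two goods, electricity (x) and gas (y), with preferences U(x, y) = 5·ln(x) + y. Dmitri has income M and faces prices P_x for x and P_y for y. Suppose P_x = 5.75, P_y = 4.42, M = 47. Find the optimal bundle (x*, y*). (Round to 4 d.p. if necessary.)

x* = 3.8435, y* = 5.6335

So x*(P_x,P_y) = 5·P_y/P_x, independent of income; and y* = (M − 5·P_y)/P_y.
At the given prices: x* = 5·4.42/5.75 = 3.8435, and y* = 5.6335.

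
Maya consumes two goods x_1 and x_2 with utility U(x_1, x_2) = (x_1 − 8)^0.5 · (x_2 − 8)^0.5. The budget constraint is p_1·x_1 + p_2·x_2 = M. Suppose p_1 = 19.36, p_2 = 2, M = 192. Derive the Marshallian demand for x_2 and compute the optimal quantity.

x_2* = 13.28

This is Cobb-Douglas in (x_1−8, x_2−8): tangency gives 0.5·p_2·(x_2−8) = 0.5·p_1·(x_1−8).
After buying the subsistence bundle (8, 8), a share 0.5 of the remaining income goes to x_1: x_1* = 8 + 0.5·(M − 8p_1 − 8p_2)/p_1.
Discretionary income = 192 − 8·19.36 − 8·2 = 21.12; x_2* = 8 + 0.5·21.12/2 = 13.28.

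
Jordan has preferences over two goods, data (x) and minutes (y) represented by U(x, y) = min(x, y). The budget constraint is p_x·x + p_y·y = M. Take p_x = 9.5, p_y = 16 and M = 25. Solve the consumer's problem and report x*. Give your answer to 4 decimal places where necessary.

Leontief preferences: the optimum is at the kink where x/1 = y/1, i.e. y = x.
Budget: p_x·x + p_y·x = M, so (p_x + p_y)·x = M.
Demand: x*(p_x,p_y,M) = M/(p_x + p_y), y* = M/(p_x + p_y).
Here 9.5 + 16 = 25.5, giving x* = 0.9804.

x* = 0.9804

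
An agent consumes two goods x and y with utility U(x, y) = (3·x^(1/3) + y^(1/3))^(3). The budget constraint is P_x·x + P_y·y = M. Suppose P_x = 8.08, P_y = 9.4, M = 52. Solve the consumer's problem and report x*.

x* = 5.4612

From the CES first-order condition, 3·(y/x)^(2/3) = P_x/P_y.
Hence y/x = ((1/3)·P_x/P_y)^(1/(2/3)), i.e. raised to the 1.5 power.
With the ratio pinned down, the budget gives x* = M/(P_x + P_y·(y/x)) and y* = (y/x)·x*.
Numerically y/x = 0.153371, so x* = 52/(8.08 + 9.4·0.153371) = 5.4612.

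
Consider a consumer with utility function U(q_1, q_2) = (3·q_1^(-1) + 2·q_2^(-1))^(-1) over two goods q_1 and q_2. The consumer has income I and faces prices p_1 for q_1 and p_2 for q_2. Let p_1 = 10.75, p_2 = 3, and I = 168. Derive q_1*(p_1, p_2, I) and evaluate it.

q_1* = 10.9184

From the CES first-order condition, (3/2)·(q_2/q_1)^(2) = p_1/p_2.
Solve for the ratio: q_2/q_1 = [(2/3)·p_1/p_2]^(0.5).
Substitute q_2 = (q_2/q_1)·q_1 into the budget: q_1* = I/(p_1 + p_2·(q_2/q_1)).
Numerically q_2/q_1 = 1.545603, so q_1* = 168/(10.75 + 3·1.545603) = 10.9184.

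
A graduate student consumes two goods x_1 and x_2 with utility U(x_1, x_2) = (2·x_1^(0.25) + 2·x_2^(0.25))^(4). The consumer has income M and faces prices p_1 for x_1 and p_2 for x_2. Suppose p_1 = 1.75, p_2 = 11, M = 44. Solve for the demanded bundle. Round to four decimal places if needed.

x_1* = 16.3069, x_2* = 1.4057

MU_x_1 ∝ 2·x_1^(-0.75), MU_x_2 ∝ 2·x_2^(-0.75), so MRS = (x_2/x_1)^(0.75) = p_1/p_2.
Hence x_2/x_1 = (p_1/p_2)^(1/(0.75)), i.e. raised to the 4/3 power.
Substitute x_2 = (x_2/x_1)·x_1 into the budget: x_1* = M/(p_1 + p_2·(x_2/x_1)).
Numerically x_2/x_1 = 0.086204, so x_1* = 44/(1.75 + 11·0.086204) = 16.3069 and x_2* = 0.086204·16.3069 = 1.4057.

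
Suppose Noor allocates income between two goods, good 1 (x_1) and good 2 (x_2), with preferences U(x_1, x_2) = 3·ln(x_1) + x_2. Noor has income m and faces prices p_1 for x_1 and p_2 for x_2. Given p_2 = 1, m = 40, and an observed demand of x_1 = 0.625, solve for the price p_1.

Set MRS = p_1/p_2: (3/x_1)/1 = p_1/p_2.
So x_1*(p_1,p_2) = 3·p_2/p_1, independent of income; and x_2* = (m − 3·p_2)/p_2.
Set x_1* = 0.625 in the demand function and solve for p_1: p_1 = 4.8.

p_1 = 4.8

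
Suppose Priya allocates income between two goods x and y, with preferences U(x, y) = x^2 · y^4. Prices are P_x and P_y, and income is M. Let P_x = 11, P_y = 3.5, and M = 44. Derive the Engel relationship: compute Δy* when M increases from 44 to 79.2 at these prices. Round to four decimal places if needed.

Δy* = 6.7048

Demand: x*(P_x,P_y,M) = 1/3·M/P_x and y* = 2/3·M/P_y.
At P_x=11, P_y=3.5, M=44: y* = 2/3·44/3.5 = 8.381.
At M' = 79.2: y* = 15.0857. Change: 15.0857 − 8.381 = 6.7048.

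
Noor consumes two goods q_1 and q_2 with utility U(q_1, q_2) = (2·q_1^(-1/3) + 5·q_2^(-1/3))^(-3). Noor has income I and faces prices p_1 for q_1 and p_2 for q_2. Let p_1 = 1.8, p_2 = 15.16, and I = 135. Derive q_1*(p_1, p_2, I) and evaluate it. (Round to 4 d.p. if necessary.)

MU_q_1 ∝ 2·q_1^(-4/3), MU_q_2 ∝ 5·q_2^(-4/3), so MRS = (2/5)·(q_2/q_1)^(4/3) = p_1/p_2.
Hence q_2/q_1 = ((5/2)·p_1/p_2)^(1/(4/3)), i.e. raised to the 0.75 power.
Substitute q_2 = (q_2/q_1)·q_1 into the budget: q_1* = I/(p_1 + p_2·(q_2/q_1)).
Numerically q_2/q_1 = 0.402147, so q_1* = 135/(1.8 + 15.16·0.402147) = 17.0961.

q_1* = 17.0961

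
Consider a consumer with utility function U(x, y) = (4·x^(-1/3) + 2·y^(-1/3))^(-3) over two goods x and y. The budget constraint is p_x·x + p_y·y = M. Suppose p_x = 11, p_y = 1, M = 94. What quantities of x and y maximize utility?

x* = 6.4421, y* = 23.1367

From the CES first-order condition, 2·(y/x)^(4/3) = p_x/p_y.
Hence y/x = ((1/2)·p_x/p_y)^(1/(4/3)), i.e. raised to the 0.75 power.
With the ratio pinned down, the budget gives x* = M/(p_x + p_y·(y/x)) and y* = (y/x)·x*.
Numerically y/x = 3.591468, so x* = 94/(11 + 1·3.591468) = 6.4421 and y* = 3.591468·6.4421 = 23.1367.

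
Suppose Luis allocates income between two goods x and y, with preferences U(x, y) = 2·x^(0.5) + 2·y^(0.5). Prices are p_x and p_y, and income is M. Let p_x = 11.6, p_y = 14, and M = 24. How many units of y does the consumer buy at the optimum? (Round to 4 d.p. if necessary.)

MU_x ∝ 2·x^(-0.5), MU_y ∝ 2·y^(-0.5), so MRS = (y/x)^(0.5) = p_x/p_y.
Solve for the ratio: y/x = [p_x/p_y]^(2).
With the ratio pinned down, the budget gives x* = M/(p_x + p_y·(y/x)) and y* = (y/x)·x*.
Numerically y/x = 0.686531, so x* = 24/(11.6 + 14·0.686531) = 1.1315 and y* = 0.686531·1.1315 = 0.7768.

y* = 0.7768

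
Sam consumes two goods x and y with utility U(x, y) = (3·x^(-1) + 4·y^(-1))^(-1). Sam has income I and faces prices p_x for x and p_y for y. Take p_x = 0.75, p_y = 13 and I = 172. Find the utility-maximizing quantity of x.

MU_x ∝ 3·x^(-2), MU_y ∝ 4·y^(-2), so MRS = (3/4)·(y/x)^(2) = p_x/p_y.
Hence y/x = ((4/3)·p_x/p_y)^(1/(2)), i.e. raised to the 0.5 power.
Substitute y = (y/x)·x into the budget: x* = I/(p_x + p_y·(y/x)).
Numerically y/x = 0.27735, so x* = 172/(0.75 + 13·0.27735) = 39.4898.

x* = 39.4898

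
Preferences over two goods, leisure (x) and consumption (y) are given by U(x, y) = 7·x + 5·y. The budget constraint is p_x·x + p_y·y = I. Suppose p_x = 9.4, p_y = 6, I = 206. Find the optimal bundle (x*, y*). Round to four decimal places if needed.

Numerically: x* = 0, y* = 34.3333.

x* = 0, y* = 34.3333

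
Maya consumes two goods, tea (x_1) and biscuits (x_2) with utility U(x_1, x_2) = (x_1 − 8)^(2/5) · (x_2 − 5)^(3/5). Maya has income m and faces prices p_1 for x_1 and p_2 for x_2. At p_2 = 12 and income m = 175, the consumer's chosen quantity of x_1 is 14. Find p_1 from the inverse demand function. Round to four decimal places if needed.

p_1 = 5

MRS = (2/3)·(x_2−5)/(x_1−8). Tangency with p_1/p_2 gives x_2−5 = (3/2)·(p_1/p_2)·(x_1−8).
After buying the subsistence bundle (8, 5), a share 0.4 of the remaining income goes to x_1: x_1* = 8 + 0.4·(m − 8p_1 − 5p_2)/p_1.
Set x_1* = 14 in the demand function and solve for p_1: p_1 = 5.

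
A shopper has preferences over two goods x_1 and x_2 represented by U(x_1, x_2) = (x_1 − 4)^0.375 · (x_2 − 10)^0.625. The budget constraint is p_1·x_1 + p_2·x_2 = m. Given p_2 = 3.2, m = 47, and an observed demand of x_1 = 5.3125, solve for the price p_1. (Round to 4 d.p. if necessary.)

This is Cobb-Douglas in (x_1−4, x_2−10): tangency gives 0.375·p_2·(x_2−10) = 0.625·p_1·(x_1−4).
Substituting into the budget: x_1* = 4 + 0.375·(m − 4·p_1 − 10·p_2)/p_1, and x_2* = 10 + 0.625·(…)/p_2.
Set x_1* = 5.3125 in the demand function and solve for p_1: p_1 = 2.

p_1 = 2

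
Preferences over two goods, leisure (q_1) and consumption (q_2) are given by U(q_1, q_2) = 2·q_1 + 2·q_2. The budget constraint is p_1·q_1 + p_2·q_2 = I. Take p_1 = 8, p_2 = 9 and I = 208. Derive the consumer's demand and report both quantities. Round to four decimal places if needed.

q_1* = 26, q_2* = 0

q_1 gives more utility per dollar, so spend all income on q_1: q_1* = I/p_1, q_2* = 0.
Numerically: q_1* = 26, q_2* = 0.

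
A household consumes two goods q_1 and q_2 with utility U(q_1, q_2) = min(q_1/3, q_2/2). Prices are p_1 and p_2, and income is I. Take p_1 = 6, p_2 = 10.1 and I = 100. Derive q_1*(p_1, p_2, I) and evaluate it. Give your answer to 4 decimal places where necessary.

With perfect complements, no substitution: consume in ratio q_1:q_2 = 3:2.
Budget: p_1·q_1 + p_2·(2/3)·q_1 = I, so (3·p_1 + 2·p_2)·q_1 = 3·I.
Demand: q_1*(p_1,p_2,I) = 3·I/(3·p_1 + 2·p_2), q_2* = 2·I/(3·p_1 + 2·p_2).
Here 3·6 + 2·10.1 = 38.2, giving q_1* = 7.8534.

q_1* = 7.8534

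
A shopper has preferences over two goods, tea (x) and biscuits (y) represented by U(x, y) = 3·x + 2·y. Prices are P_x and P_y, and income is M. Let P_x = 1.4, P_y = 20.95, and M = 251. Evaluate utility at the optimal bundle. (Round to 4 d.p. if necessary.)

V = 537.8571

Linear utility — the consumer picks whichever good has higher MU/price: 3/1.4 = 2.1429 vs 2/20.95 = 0.0955.
x gives more utility per dollar, so spend all income on x: x* = M/P_x, y* = 0.
Numerically: x* = 179.2857, y* = 0.
Utility at the optimum: U(179.2857, 0) = 537.8571.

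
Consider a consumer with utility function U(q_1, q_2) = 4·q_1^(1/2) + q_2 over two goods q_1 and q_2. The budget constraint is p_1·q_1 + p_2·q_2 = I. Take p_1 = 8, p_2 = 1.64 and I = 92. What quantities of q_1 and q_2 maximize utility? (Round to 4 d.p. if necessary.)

MU_q_1 = 2/√q_1, MU_q_2 = 1. Tangency: 2/√q_1 = p_1/p_2.
Thus q_1* = (2·p_2/p_1)² — independent of I — with the rest of income spent on q_2.
Plugging in: q_1* = (2·1.64/8)² = 0.1681, q_2* = 55.2776.

q_1* = 0.1681, q_2* = 55.2776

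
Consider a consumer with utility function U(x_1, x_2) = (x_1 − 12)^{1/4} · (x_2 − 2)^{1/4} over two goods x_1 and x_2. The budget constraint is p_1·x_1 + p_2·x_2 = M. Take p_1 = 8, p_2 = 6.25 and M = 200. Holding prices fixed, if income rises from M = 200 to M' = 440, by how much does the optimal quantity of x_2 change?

This is Cobb-Douglas in (x_1−12, x_2−2): tangency gives 0.25·p_2·(x_2−2) = 0.25·p_1·(x_1−12).
Substituting into the budget: x_1* = 12 + 0.5·(M − 12·p_1 − 2·p_2)/p_1, and x_2* = 2 + 0.5·(…)/p_2.
Discretionary income = 200 − 12·8 − 2·6.25 = 91.5; x_2* = 2 + 0.5·91.5/6.25 = 9.32.
At M' = 440: x_2* = 28.52. Change: 28.52 − 9.32 = 19.2.

Δx_2* = 19.2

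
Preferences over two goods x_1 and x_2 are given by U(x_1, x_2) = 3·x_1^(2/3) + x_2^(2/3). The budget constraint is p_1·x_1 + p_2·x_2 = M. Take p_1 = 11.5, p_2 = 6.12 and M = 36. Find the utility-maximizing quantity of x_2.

MRS = MU_x_1/MU_x_2 = 3·(x_2/x_1)^(1/3). Set equal to p_1/p_2.
Hence x_2/x_1 = ((1/3)·p_1/p_2)^(1/(1/3)), i.e. raised to the 3 power.
Substitute x_2 = (x_2/x_1)·x_1 into the budget: x_1* = M/(p_1 + p_2·(x_2/x_1)).
Numerically x_2/x_1 = 0.24574, so x_1* = 36/(11.5 + 6.12·0.24574) = 2.7684 and x_2* = 0.24574·2.7684 = 0.6803.

x_2* = 0.6803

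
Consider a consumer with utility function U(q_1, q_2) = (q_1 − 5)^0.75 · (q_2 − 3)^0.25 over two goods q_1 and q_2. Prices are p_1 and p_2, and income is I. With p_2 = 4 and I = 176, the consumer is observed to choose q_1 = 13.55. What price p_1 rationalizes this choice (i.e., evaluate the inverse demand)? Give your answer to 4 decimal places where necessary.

p_1 = 10

Let q_1' = q_1−5, q_2' = q_2−3. MRS = 3·q_2'/q_1' = p_1/p_2.
After buying the subsistence bundle (5, 3), a share 0.75 of the remaining income goes to q_1: q_1* = 5 + 0.75·(I − 5p_1 − 3p_2)/p_1.
Set q_1* = 13.55 in the demand function and solve for p_1: p_1 = 10.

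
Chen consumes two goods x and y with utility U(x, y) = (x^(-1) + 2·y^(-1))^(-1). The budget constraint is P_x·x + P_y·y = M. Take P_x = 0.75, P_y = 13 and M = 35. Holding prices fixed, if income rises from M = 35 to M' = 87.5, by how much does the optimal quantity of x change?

Δx* = 10.1628

Numerically y/x = 0.339683, so x* = 35/(0.75 + 13·0.339683) = 6.7752.
At M' = 87.5: x* = 16.9381. Change: 16.9381 − 6.7752 = 10.1628.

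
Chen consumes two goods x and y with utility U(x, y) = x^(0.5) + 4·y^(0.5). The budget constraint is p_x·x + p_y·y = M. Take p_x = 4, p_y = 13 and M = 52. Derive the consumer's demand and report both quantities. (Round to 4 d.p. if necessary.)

x* = 2.1948, y* = 3.3247

From the CES first-order condition, (1/4)·(y/x)^(0.5) = p_x/p_y.
Hence y/x = (4·p_x/p_y)^(1/(0.5)), i.e. raised to the 2 power.
With the ratio pinned down, the budget gives x* = M/(p_x + p_y·(y/x)) and y* = (y/x)·x*.
Numerically y/x = 1.514793, so x* = 52/(4 + 13·1.514793) = 2.1948 and y* = 1.514793·2.1948 = 3.3247.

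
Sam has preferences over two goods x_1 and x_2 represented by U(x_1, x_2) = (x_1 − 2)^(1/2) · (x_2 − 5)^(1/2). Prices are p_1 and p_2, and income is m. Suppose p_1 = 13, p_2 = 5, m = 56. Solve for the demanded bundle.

x_1* = 2.1923, x_2* = 5.5

Substituting into the budget: x_1* = 2 + 0.5·(m − 2·p_1 − 5·p_2)/p_1, and x_2* = 5 + 0.5·(…)/p_2.
Discretionary income = 56 − 2·13 − 5·5 = 5; x_1* = 2 + 0.5·5/13 = 2.1923; x_2* = 5 + 0.5·5/5 = 5.5.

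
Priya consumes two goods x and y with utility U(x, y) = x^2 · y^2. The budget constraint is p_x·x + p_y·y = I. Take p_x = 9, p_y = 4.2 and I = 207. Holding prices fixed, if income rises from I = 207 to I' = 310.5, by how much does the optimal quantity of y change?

Δy* = 12.3214

Tangency: MRS = y/x = p_x/p_y.
Rearranging, p_y·y = p_x·x. Substituting into the budget gives p_x·x·(1 + 1) = I.
Demand: x*(p_x,p_y,I) = 0.5·I/p_x and y* = 0.5·I/p_y.
At p_x=9, p_y=4.2, I=207: y* = 0.5·207/4.2 = 24.6429.
At I' = 310.5: y* = 36.9643. Change: 36.9643 − 24.6429 = 12.3214.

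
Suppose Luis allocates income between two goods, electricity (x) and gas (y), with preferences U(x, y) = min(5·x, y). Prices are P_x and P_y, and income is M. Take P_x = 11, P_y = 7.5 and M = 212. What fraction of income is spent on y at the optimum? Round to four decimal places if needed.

With perfect complements, no substitution: consume in ratio x:y = 1:5.
Budget: P_x·x + P_y·5·x = M, so (P_x + 5·P_y)·x = M.
Demand: x*(P_x,P_y,M) = M/(P_x + 5·P_y), y* = 5·M/(P_x + 5·P_y).
Here 11 + 5·7.5 = 48.5, giving x* = 4.3711 and y* = 21.8557.
Expenditure on y: 7.5·21.8557 = 163.9175; share = 0.7732.

share on y = 0.7732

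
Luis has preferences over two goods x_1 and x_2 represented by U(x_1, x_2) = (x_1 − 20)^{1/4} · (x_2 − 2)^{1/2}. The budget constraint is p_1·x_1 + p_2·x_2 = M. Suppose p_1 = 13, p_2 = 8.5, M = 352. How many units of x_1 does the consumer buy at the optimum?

x_1* = 21.9231

Let x_1' = x_1−20, x_2' = x_2−2. MRS = (1/2)·x_2'/x_1' = p_1/p_2.
After buying the subsistence bundle (20, 2), a share 1/3 of the remaining income goes to x_1: x_1* = 20 + 1/3·(M − 20p_1 − 2p_2)/p_1.
Discretionary income = 352 − 20·13 − 2·8.5 = 75; x_1* = 20 + 1/3·75/13 = 21.9231.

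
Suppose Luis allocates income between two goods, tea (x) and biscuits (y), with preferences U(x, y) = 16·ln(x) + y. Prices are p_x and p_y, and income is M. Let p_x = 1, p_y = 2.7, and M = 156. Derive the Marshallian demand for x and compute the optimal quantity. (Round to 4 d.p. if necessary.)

So x*(p_x,p_y) = 16·p_y/p_x, independent of income; and y* = (M − 16·p_y)/p_y.
At the given prices: x* = 16·2.7/1 = 43.2.

x* = 43.2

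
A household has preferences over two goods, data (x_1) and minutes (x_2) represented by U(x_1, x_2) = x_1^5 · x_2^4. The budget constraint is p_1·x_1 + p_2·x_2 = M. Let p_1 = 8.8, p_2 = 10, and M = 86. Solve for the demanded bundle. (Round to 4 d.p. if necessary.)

Demand: x_1*(p_1,p_2,M) = 5/9·M/p_1 and x_2* = 4/9·M/p_2.
At p_1=8.8, p_2=10, M=86: x_1* = 5/9·86/8.8 = 5.4293, x_2* = 3.8222.

x_1* = 5.4293, x_2* = 3.8222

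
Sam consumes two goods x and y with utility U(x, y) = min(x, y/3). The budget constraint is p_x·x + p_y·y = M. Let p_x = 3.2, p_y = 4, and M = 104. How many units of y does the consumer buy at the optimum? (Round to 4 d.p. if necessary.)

Demand: x*(p_x,p_y,M) = M/(p_x + 3·p_y), y* = 3·M/(p_x + 3·p_y).
Here 3.2 + 3·4 = 15.2, giving y* = 20.5263.

y* = 20.5263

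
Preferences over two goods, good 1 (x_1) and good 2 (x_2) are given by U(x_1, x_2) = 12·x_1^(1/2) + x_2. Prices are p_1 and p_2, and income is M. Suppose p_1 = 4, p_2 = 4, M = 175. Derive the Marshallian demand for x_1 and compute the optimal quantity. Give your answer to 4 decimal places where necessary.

x_1* = 36

Utility is quasi-linear in x_2; the FOC for x_1 is 6/√x_1 = p_1/p_2.
Thus x_1* = (6·p_2/p_1)² — independent of M — with the rest of income spent on x_2.
Plugging in: x_1* = (6·4/4)² = 36.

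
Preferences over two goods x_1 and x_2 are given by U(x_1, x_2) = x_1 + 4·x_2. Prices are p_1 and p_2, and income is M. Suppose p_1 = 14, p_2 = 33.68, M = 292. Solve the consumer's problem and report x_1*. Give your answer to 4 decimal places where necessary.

x_1* = 0

Linear utility — the consumer picks whichever good has higher MU/price: 1/14 = 0.0714 vs 4/33.68 = 0.1188.
x_2 gives more utility per dollar, so spend all income on x_2: x_2* = M/p_2, x_1* = 0.
Numerically: x_1* = 0, x_2* = 8.6698.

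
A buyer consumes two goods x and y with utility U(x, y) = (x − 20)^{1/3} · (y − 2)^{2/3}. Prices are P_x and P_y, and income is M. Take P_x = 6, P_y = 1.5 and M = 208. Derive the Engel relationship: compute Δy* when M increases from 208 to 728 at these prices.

Δy* = 231.1111

MRS = (1/2)·(y−2)/(x−20). Tangency with P_x/P_y gives y−2 = 2·(P_x/P_y)·(x−20).
After buying the subsistence bundle (20, 2), a share 1/3 of the remaining income goes to x: x* = 20 + 1/3·(M − 20P_x − 2P_y)/P_x.
Discretionary income = 208 − 20·6 − 2·1.5 = 85; y* = 2 + 2/3·85/1.5 = 39.7778.
At M' = 728: y* = 270.8889. Change: 270.8889 − 39.7778 = 231.1111.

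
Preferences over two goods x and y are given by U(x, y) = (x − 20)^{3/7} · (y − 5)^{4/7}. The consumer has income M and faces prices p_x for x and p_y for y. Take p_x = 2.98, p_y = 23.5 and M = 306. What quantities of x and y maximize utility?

x* = 38.5379, y* = 8.1343

After buying the subsistence bundle (20, 5), a share 3/7 of the remaining income goes to x: x* = 20 + 3/7·(M − 20p_x − 5p_y)/p_x.
Discretionary income = 306 − 20·2.98 − 5·23.5 = 128.9; x* = 20 + 3/7·128.9/2.98 = 38.5379; y* = 5 + 4/7·128.9/23.5 = 8.1343.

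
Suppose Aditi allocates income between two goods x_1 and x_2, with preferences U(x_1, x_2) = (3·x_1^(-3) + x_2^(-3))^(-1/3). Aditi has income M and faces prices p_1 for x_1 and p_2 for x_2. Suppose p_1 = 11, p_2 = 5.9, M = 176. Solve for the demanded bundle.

x_1* = 10.8384, x_2* = 9.6232

MU_x_1 ∝ 3·x_1^(-4), MU_x_2 ∝ x_2^(-4), so MRS = 3·(x_2/x_1)^(4) = p_1/p_2.
Hence x_2/x_1 = ((1/3)·p_1/p_2)^(1/(4)), i.e. raised to the 0.25 power.
With the ratio pinned down, the budget gives x_1* = M/(p_1 + p_2·(x_2/x_1)) and x_2* = (x_2/x_1)·x_1*.
Numerically x_2/x_1 = 0.887881, so x_1* = 176/(11 + 5.9·0.887881) = 10.8384 and x_2* = 0.887881·10.8384 = 9.6232.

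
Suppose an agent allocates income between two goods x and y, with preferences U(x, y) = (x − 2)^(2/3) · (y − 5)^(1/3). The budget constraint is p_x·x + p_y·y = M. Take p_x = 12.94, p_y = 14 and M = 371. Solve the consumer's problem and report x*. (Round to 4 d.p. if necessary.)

After buying the subsistence bundle (2, 5), a share 2/3 of the remaining income goes to x: x* = 2 + 2/3·(M − 2p_x − 5p_y)/p_x.
Discretionary income = 371 − 2·12.94 − 5·14 = 275.12; x* = 2 + 2/3·275.12/12.94 = 16.1741.

x* = 16.1741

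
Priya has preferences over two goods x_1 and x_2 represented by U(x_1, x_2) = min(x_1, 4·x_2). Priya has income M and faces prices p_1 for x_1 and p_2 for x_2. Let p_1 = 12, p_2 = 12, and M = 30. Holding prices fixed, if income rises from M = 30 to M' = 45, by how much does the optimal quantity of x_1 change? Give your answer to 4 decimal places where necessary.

Δx_1* = 1

With perfect complements, no substitution: consume in ratio x_1:x_2 = 4:1.
Budget: p_1·x_1 + p_2·(1/4)·x_1 = M, so (4·p_1 + p_2)·x_1 = 4·M.
Demand: x_1*(p_1,p_2,M) = 4·M/(4·p_1 + p_2), x_2* = M/(4·p_1 + p_2).
Here 4·12 + 12 = 60, giving x_1* = 2.
At M' = 45: x_1* = 3. Change: 3 − 2 = 1.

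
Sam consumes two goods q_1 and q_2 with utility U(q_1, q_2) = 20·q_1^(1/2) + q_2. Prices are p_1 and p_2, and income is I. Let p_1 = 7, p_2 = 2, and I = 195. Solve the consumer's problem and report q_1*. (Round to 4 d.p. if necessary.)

q_1* = 8.1633

MU_q_1 = 10/√q_1, MU_q_2 = 1. Tangency: 10/√q_1 = p_1/p_2.
Solve: √q_1 = 10·p_2/p_1, so q_1*(p_1,p_2) = (10·p_2/p_1)², and q_2* = (I − p_1·q_1*)/p_2.
Plugging in: q_1* = (10·2/7)² = 8.1633.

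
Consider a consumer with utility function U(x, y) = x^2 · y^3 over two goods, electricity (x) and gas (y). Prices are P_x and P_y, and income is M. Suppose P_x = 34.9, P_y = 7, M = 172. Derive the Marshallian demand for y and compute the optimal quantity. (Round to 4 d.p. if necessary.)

MU_x/MU_y = (2·y)/(3·x); tangency sets this equal to P_x/P_y.
Rearranging, P_y·y = (3/2)·P_x·x. Substituting into the budget gives P_x·x·(1 + (3/2)) = M.
Demand: x*(P_x,P_y,M) = 0.4·M/P_x and y* = 0.6·M/P_y.
At P_x=34.9, P_y=7, M=172: y* = 0.6·172/7 = 14.7429.

y* = 14.7429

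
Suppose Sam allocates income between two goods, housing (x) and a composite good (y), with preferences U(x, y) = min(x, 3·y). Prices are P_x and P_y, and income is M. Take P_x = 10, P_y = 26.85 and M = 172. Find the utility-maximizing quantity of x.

Leontief preferences: the optimum is at the kink where x/3 = y/1, i.e. y = (1/3)·x.
Budget: P_x·x + P_y·(1/3)·x = M, so (3·P_x + P_y)·x = 3·M.
Demand: x*(P_x,P_y,M) = 3·M/(3·P_x + P_y), y* = M/(3·P_x + P_y).
Here 3·10 + 26.85 = 56.85, giving x* = 9.0765.

x* = 9.0765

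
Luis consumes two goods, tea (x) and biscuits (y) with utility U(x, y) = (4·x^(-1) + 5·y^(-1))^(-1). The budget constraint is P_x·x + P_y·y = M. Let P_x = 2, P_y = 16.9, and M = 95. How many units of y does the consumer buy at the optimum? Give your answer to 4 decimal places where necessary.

MU_x ∝ 4·x^(-2), MU_y ∝ 5·y^(-2), so MRS = (4/5)·(y/x)^(2) = P_x/P_y.
Solve for the ratio: y/x = [(5/4)·P_x/P_y]^(0.5).
With the ratio pinned down, the budget gives x* = M/(P_x + P_y·(y/x)) and y* = (y/x)·x*.
Numerically y/x = 0.384615, so x* = 95/(2 + 16.9·0.384615) = 11.1765 and y* = 0.384615·11.1765 = 4.2986.

y* = 4.2986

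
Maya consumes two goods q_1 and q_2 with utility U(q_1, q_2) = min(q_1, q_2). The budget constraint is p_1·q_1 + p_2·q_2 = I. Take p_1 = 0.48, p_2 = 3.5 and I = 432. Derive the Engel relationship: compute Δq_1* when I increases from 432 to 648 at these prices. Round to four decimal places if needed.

Δq_1* = 54.2714

Leontief preferences: the optimum is at the kink where q_1/1 = q_2/1, i.e. q_2 = q_1.
Budget: p_1·q_1 + p_2·q_1 = I, so (p_1 + p_2)·q_1 = I.
Demand: q_1*(p_1,p_2,I) = I/(p_1 + p_2), q_2* = I/(p_1 + p_2).
Here 0.48 + 3.5 = 3.98, giving q_1* = 108.5427.
At I' = 648: q_1* = 162.8141. Change: 162.8141 − 108.5427 = 54.2714.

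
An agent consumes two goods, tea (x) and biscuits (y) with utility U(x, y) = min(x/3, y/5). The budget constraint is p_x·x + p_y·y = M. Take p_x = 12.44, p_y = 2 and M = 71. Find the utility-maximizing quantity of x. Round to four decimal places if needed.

x* = 4.5013

Demand: x*(p_x,p_y,M) = 3·M/(3·p_x + 5·p_y), y* = 5·M/(3·p_x + 5·p_y).
Here 3·12.44 + 5·2 = 47.32, giving x* = 4.5013.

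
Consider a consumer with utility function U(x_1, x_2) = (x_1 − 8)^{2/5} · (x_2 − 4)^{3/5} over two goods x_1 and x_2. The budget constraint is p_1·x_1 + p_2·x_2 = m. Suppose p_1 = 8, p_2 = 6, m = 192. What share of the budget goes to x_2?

Substituting into the budget: x_1* = 8 + 0.4·(m − 8·p_1 − 4·p_2)/p_1, and x_2* = 4 + 0.6·(…)/p_2.
Discretionary income = 192 − 8·8 − 4·6 = 104; x_1* = 8 + 0.4·104/8 = 13.2; x_2* = 4 + 0.6·104/6 = 14.4.
Expenditure on x_2: 6·14.4 = 86.4; share = 0.45.

share on x_2 = 0.45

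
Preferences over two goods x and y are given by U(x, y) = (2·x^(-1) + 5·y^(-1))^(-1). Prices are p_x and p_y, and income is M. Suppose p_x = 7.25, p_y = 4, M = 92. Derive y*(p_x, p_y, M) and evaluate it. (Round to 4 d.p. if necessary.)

y* = 12.4226

MRS = MU_x/MU_y = (2/5)·(y/x)^(2). Set equal to p_x/p_y.
Hence y/x = ((5/2)·p_x/p_y)^(1/(2)), i.e. raised to the 0.5 power.
With the ratio pinned down, the budget gives x* = M/(p_x + p_y·(y/x)) and y* = (y/x)·x*.
Numerically y/x = 2.128673, so x* = 92/(7.25 + 4·2.128673) = 5.8358 and y* = 2.128673·5.8358 = 12.4226.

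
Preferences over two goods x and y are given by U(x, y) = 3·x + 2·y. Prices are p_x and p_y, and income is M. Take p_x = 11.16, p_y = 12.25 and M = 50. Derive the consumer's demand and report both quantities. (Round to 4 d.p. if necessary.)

x* = 4.4803, y* = 0

Linear utility — the consumer picks whichever good has higher MU/price: 3/11.16 = 0.2688 vs 2/12.25 = 0.1633.
x gives more utility per dollar, so spend all income on x: x* = M/p_x, y* = 0.
Numerically: x* = 4.4803, y* = 0.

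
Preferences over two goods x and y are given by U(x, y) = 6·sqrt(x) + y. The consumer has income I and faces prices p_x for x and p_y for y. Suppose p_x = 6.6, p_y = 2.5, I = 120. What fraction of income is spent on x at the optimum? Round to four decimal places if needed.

share on x = 0.071

Set MRS = p_x/p_y: 3·x^(−1/2) = p_x/p_y.
Solve: √x = 3·p_y/p_x, so x*(p_x,p_y) = (3·p_y/p_x)², and y* = (I − p_x·x*)/p_y.
Plugging in: x* = (3·2.5/6.6)² = 1.2913, y* = 44.5909.
Expenditure on x: 6.6·1.2913 = 8.5227; share = 0.071.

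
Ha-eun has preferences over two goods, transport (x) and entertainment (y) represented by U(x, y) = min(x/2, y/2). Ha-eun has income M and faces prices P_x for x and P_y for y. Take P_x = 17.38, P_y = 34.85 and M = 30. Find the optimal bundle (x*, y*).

Leontief preferences: the optimum is at the kink where x/2 = y/2, i.e. y = x.
Budget: P_x·x + P_y·x = M, so (2·P_x + 2·P_y)·x = 2·M.
Demand: x*(P_x,P_y,M) = 2·M/(2·P_x + 2·P_y), y* = 2·M/(2·P_x + 2·P_y).
Here 2·17.38 + 2·34.85 = 104.46, giving x* = 0.5744 and y* = 0.5744.

x* = 0.5744, y* = 0.5744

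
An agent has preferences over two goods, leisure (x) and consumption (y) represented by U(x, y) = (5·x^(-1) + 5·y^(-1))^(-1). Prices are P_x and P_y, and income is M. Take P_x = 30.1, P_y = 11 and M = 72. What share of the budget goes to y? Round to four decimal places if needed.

share on y = 0.3768

MU_x ∝ 5·x^(-2), MU_y ∝ 5·y^(-2), so MRS = (y/x)^(2) = P_x/P_y.
Solve for the ratio: y/x = [P_x/P_y]^(0.5).
Substitute y = (y/x)·x into the budget: x* = M/(P_x + P_y·(y/x)).
Numerically y/x = 1.654196, so x* = 72/(30.1 + 11·1.654196) = 1.4908 and y* = 1.654196·1.4908 = 2.4661.
Expenditure on y: 11·2.4661 = 27.1269; share = 0.3768.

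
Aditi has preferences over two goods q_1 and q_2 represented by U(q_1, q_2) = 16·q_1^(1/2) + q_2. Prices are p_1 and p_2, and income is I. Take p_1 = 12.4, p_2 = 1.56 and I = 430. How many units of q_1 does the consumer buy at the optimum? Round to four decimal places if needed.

q_1* = 1.0129

MU_q_1 = 8/√q_1, MU_q_2 = 1. Tangency: 8/√q_1 = p_1/p_2.
Thus q_1* = (8·p_2/p_1)² — independent of I — with the rest of income spent on q_2.
Plugging in: q_1* = (8·1.56/12.4)² = 1.0129.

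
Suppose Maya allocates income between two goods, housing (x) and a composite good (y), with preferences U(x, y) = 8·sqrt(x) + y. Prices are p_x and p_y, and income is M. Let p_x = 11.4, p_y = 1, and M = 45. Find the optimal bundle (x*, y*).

x* = 0.1231, y* = 43.5965

Set MRS = p_x/p_y: 4·x^(−1/2) = p_x/p_y.
Solve: √x = 4·p_y/p_x, so x*(p_x,p_y) = (4·p_y/p_x)², and y* = (M − p_x·x*)/p_y.
Plugging in: x* = (4·1/11.4)² = 0.1231, y* = 43.5965.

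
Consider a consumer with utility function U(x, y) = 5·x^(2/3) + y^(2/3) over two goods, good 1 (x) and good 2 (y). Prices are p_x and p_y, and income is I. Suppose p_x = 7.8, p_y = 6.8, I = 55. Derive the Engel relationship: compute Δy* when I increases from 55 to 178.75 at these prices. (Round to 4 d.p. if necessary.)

MRS = MU_x/MU_y = 5·(y/x)^(1/3). Set equal to p_x/p_y.
Solve for the ratio: y/x = [(1/5)·p_x/p_y]^(3).
With the ratio pinned down, the budget gives x* = I/(p_x + p_y·(y/x)) and y* = (y/x)·x*.
Numerically y/x = 0.012074, so x* = 55/(7.8 + 6.8·0.012074) = 6.9778 and y* = 0.012074·6.9778 = 0.0842.
At I' = 178.75: y* = 0.2738. Change: 0.2738 − 0.0842 = 0.1896.

Δy* = 0.1896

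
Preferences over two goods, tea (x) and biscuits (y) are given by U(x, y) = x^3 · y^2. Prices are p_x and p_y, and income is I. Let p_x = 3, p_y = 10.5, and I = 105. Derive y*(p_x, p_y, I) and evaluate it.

y* = 4

MU_x/MU_y = (3·y)/(2·x); tangency sets this equal to p_x/p_y.
So 3·p_y·y = 2·p_x·x; combined with the budget, a share 0.6 of income goes to x.
Demand: x*(p_x,p_y,I) = 0.6·I/p_x and y* = 0.4·I/p_y.
At p_x=3, p_y=10.5, I=105: y* = 0.4·105/10.5 = 4.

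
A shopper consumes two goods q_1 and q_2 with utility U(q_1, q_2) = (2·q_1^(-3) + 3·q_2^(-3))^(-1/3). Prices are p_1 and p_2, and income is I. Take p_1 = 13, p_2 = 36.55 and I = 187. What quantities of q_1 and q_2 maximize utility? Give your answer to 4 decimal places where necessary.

MU_q_1 ∝ 2·q_1^(-4), MU_q_2 ∝ 3·q_2^(-4), so MRS = (2/3)·(q_2/q_1)^(4) = p_1/p_2.
Hence q_2/q_1 = ((3/2)·p_1/p_2)^(1/(4)), i.e. raised to the 0.25 power.
Substitute q_2 = (q_2/q_1)·q_1 into the budget: q_1* = I/(p_1 + p_2·(q_2/q_1)).
Numerically q_2/q_1 = 0.854647, so q_1* = 187/(13 + 36.55·0.854647) = 4.2272 and q_2* = 0.854647·4.2272 = 3.6128.

q_1* = 4.2272, q_2* = 3.6128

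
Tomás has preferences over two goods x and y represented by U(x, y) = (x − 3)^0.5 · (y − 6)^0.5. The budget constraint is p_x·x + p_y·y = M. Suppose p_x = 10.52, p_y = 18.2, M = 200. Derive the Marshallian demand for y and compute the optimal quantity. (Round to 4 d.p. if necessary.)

After buying the subsistence bundle (3, 6), a share 0.5 of the remaining income goes to x: x* = 3 + 0.5·(M − 3p_x − 6p_y)/p_x.
Discretionary income = 200 − 3·10.52 − 6·18.2 = 59.24; y* = 6 + 0.5·59.24/18.2 = 7.6275.

y* = 7.6275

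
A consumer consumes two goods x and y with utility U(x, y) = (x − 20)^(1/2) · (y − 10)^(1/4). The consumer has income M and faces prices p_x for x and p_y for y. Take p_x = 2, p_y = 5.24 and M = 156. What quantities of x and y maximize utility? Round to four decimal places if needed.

Let x' = x−20, y' = y−10. MRS = 2·y'/x' = p_x/p_y.
After buying the subsistence bundle (20, 10), a share 2/3 of the remaining income goes to x: x* = 20 + 2/3·(M − 20p_x − 10p_y)/p_x.
Discretionary income = 156 − 20·2 − 10·5.24 = 63.6; x* = 20 + 2/3·63.6/2 = 41.2; y* = 10 + 1/3·63.6/5.24 = 14.0458.

x* = 41.2, y* = 14.0458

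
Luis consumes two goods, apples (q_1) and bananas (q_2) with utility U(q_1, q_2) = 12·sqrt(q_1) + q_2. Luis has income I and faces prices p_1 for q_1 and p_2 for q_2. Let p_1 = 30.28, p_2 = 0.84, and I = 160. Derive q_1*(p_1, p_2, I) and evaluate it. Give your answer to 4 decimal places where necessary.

Set MRS = p_1/p_2: 6·q_1^(−1/2) = p_1/p_2.
Solve: √q_1 = 6·p_2/p_1, so q_1*(p_1,p_2) = (6·p_2/p_1)², and q_2* = (I − p_1·q_1*)/p_2.
Plugging in: q_1* = (6·0.84/30.28)² = 0.0277.

q_1* = 0.0277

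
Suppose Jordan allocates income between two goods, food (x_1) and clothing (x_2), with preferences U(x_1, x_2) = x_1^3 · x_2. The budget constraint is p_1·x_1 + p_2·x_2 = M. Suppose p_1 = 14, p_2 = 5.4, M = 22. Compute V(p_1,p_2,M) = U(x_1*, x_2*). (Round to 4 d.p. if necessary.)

MU_x_1/MU_x_2 = (3·x_2)/(x_1); tangency sets this equal to p_1/p_2.
Rearranging, p_2·x_2 = (1/3)·p_1·x_1. Substituting into the budget gives p_1·x_1·(1 + (1/3)) = M.
Demand: x_1*(p_1,p_2,M) = 0.75·M/p_1 and x_2* = 0.25·M/p_2.
At p_1=14, p_2=5.4, M=22: x_1* = 0.75·22/14 = 1.1786, x_2* = 1.0185.
Utility at the optimum: U(1.1786, 1.0185) = 1.6674.

V = 1.6674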